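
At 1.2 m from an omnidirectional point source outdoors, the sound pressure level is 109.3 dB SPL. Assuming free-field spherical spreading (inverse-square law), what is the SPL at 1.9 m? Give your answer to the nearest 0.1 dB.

105.3 dB SPL

Inverse-square spreading gives ΔL = −20·log₁₀(d₂/d₁).
ΔL = −20·log₁₀(1.9/1.2) = -3.99 dB, so L₂ = 109.3 + (-3.99) = 105.3 dB SPL.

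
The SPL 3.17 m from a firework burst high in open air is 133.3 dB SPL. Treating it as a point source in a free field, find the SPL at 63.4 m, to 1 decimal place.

107.3 dB SPL

Free-field point source: level drops by 20·log₁₀ of the distance ratio.
ΔL = −20·log₁₀(63.4/3.17) = -26.02 dB, so L₂ = 133.3 + (-26.02) = 107.3 dB SPL.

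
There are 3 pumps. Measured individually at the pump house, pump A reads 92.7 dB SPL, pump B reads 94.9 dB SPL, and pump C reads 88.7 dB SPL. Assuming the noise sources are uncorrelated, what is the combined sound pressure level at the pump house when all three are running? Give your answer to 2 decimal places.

Add the sources as powers (linear), then convert back to dB:
L_total = 10·log₁₀(10^(92.7/10) + 10^(94.9/10) + 10^(88.7/10)) = 10·log₁₀(5694000000) = 97.55 dB SPL.

97.55 dB SPL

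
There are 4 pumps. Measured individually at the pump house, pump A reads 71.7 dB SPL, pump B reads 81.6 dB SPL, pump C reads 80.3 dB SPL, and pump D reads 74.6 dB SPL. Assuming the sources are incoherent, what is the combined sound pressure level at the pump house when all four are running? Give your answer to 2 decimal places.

Add the sources as powers (linear), then convert back to dB:
L_total = 10·log₁₀(10^(71.7/10) + 10^(81.6/10) + 10^(80.3/10) + 10^(74.6/10)) = 10·log₁₀(295300000) = 84.70 dB SPL.

84.70 dB SPL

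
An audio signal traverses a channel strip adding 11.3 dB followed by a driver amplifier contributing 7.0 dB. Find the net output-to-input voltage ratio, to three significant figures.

Net gain = 11.3 + 7.0 = 18.3 dB.
Voltage ratio = 10^(18.3/20) = 8.22.

8.22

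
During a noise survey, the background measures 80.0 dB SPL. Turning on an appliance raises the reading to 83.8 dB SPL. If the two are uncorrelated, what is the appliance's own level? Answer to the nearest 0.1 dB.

81.5 dB SPL

Background correction is a power subtraction:
L_src = 10·log₁₀(10^(83.8/10) − 10^(80.0/10)) = 10·log₁₀(139900000) = 81.5 dB SPL.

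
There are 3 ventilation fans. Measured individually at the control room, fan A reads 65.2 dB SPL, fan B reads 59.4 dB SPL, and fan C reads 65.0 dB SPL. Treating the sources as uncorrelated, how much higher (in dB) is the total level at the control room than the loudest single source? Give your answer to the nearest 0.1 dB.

Uncorrelated sources add in intensity (power), not in dB.
L_total = 10·log₁₀(10^(65.2/10) + 10^(59.4/10) + 10^(65.0/10)) = 68.66 dB SPL.
Excess over the loudest (65.2 dB): 68.66 − 65.2 = 3.5 dB.

3.5 dB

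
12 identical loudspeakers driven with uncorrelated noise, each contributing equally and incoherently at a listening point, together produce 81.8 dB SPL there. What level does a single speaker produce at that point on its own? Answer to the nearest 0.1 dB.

12 equal incoherent sources add 10·log₁₀(12) = 10.79 dB over one source.
L_one = 81.8 − 10.79 = 71.0 dB SPL.

71.0 dB SPL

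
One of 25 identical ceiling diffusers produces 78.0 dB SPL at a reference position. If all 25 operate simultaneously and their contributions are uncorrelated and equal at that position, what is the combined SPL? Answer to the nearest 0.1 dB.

25 equal incoherent sources raise the level by 10·log₁₀(25) = 13.98 dB.
L_total = 78.0 + 13.98 = 92.0 dB SPL.

92.0 dB SPL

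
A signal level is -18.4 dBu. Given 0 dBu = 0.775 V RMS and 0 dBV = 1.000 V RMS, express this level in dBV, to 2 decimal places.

The offset between the scales is 20·log₁₀(0.775/1.000) = −2.214 dB.
So dBV = -18.4 − 2.214 = -20.61 dBV.

-20.61 dBV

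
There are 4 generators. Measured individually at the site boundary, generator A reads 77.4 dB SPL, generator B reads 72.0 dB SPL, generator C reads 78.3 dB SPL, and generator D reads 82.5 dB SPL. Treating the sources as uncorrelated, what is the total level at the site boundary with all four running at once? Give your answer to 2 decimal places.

85.00 dB SPL

Uncorrelated sources add in intensity (power), not in dB.
L_total = 10·log₁₀(10^(77.4/10) + 10^(72.0/10) + 10^(78.3/10) + 10^(82.5/10)) = 10·log₁₀(316200000) = 85.00 dB SPL.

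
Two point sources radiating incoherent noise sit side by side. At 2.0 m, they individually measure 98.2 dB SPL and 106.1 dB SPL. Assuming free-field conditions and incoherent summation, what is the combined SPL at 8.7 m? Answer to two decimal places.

Combined at 2.0 m: 10·log₁₀(10^(98.2/10)+10^(106.1/10)) = 106.753 dB SPL.
Then apply −20·log₁₀(8.7/2.0) = -12.770 dB → 93.98 dB SPL.

93.98 dB SPL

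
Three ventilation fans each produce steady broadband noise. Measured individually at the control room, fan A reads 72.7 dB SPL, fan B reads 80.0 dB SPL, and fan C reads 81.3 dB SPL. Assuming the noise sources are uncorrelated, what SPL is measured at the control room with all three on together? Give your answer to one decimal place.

Incoherent sources sum as intensities:
L_total = 10·log₁₀(10^(72.7/10) + 10^(80.0/10) + 10^(81.3/10)) = 10·log₁₀(253500000) = 84.0 dB SPL.

84.0 dB SPL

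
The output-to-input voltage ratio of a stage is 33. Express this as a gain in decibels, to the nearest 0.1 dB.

30.4 dB

Voltage is an amplitude quantity, so gain = 20·log₁₀(V_out/V_in).
20·log₁₀(33) = 30.4 dB.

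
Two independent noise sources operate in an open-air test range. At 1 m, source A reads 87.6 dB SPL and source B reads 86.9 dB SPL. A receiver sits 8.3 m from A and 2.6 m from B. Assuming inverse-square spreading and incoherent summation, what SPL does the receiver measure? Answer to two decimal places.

79.07 dB SPL

At the listener: L_A = 87.6 − 20·log₁₀(8.3) = 69.218 dB; L_B = 86.9 − 20·log₁₀(2.6) = 78.601 dB.
Combined: 10·log₁₀(10^(69.218/10)+10^(78.601/10)) = 79.07 dB SPL.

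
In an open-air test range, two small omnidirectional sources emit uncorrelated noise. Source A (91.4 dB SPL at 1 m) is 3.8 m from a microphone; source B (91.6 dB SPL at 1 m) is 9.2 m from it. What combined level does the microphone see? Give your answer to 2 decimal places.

80.52 dB SPL

At the listener: L_A = 91.4 − 20·log₁₀(3.8) = 79.804 dB; L_B = 91.6 − 20·log₁₀(9.2) = 72.324 dB.
Combined: 10·log₁₀(10^(79.804/10)+10^(72.324/10)) = 80.52 dB SPL.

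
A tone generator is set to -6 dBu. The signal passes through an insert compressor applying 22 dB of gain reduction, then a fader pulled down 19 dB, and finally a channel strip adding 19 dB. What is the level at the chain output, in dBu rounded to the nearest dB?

Gain stages sum in dB:
-6 − 22 − 19 + 19 = -28 dBu.

-28 dBu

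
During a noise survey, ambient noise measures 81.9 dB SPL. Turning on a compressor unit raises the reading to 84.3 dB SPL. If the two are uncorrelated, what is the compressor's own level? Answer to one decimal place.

Subtract intensities: L_src = 10·log₁₀(10^(L_total/10) − 10^(L_bg/10)).
L_src = 10·log₁₀(10^(84.3/10) − 10^(81.9/10)) = 10·log₁₀(114300000) = 80.6 dB SPL.

80.6 dB SPL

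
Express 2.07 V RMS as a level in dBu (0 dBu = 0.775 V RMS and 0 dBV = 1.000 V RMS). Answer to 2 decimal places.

dBu = 20·log₁₀(V / 0.775 V).
20·log₁₀(2.07/0.775) = +8.53 dBu.

+8.53 dBu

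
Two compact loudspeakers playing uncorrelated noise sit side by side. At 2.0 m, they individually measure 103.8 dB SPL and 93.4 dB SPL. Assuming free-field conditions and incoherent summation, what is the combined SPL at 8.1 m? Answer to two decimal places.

Combined at 2.0 m: 10·log₁₀(10^(103.8/10)+10^(93.4/10)) = 104.179 dB SPL.
Then apply −20·log₁₀(8.1/2.0) = -12.149 dB → 92.03 dB SPL.

92.03 dB SPL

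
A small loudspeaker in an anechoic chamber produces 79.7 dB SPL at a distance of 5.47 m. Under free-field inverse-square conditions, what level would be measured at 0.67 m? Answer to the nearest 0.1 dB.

For a point source in a free field, ΔL = −20·log₁₀(d₂/d₁).
ΔL = −20·log₁₀(0.67/5.47) = 18.24 dB, so L₂ = 79.7 + (18.24) = 97.9 dB SPL.

97.9 dB SPL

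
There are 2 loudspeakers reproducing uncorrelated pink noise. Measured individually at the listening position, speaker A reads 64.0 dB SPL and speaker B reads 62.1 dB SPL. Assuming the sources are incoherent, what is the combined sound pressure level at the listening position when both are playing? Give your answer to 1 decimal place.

66.2 dB SPL

Add the sources as powers (linear), then convert back to dB:
L_total = 10·log₁₀(10^(64.0/10) + 10^(62.1/10)) = 10·log₁₀(4134000) = 66.2 dB SPL.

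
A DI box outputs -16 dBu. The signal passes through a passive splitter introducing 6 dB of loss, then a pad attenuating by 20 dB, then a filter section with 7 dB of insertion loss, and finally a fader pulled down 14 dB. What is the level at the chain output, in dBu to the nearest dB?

-63 dBu

Gain stages sum in dB:
-16 − 6 − 20 − 7 − 14 = -63 dBu.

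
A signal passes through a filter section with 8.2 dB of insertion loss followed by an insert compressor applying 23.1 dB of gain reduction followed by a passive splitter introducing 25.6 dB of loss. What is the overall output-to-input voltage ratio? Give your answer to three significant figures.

Net gain = (−8.2) + (−23.1) + (−25.6) = -56.9 dB.
Voltage ratio = 10^(-56.9/20) = 0.00143.

0.00143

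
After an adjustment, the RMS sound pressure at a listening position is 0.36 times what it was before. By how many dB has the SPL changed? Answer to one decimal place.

-8.9 dB

SPL change from a pressure ratio uses the 20·log₁₀ form:
20·log₁₀(0.36) = -8.9 dB.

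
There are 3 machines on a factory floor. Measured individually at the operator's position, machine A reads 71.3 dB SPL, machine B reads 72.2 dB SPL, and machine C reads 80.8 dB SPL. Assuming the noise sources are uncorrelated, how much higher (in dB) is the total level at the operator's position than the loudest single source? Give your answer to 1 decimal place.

1.0 dB

Add the sources as powers (linear), then convert back to dB:
L_total = 10·log₁₀(10^(71.3/10) + 10^(72.2/10) + 10^(80.8/10)) = 81.77 dB SPL.
Excess over the loudest (80.8 dB): 81.77 − 80.8 = 1.0 dB.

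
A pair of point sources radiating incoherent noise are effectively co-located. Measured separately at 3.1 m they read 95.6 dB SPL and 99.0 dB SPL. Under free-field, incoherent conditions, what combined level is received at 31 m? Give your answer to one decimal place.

Combined at 3.1 m: 10·log₁₀(10^(95.6/10)+10^(99.0/10)) = 100.63 dB SPL.
Then apply −20·log₁₀(31/3.1) = -20.00 dB → 80.6 dB SPL.

80.6 dB SPL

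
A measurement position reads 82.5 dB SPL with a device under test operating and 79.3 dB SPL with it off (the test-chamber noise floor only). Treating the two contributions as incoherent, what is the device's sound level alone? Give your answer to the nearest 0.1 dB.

79.7 dB SPL

Remove the background by subtracting linear intensities:
L_src = 10·log₁₀(10^(82.5/10) − 10^(79.3/10)) = 10·log₁₀(92710000) = 79.7 dB SPL.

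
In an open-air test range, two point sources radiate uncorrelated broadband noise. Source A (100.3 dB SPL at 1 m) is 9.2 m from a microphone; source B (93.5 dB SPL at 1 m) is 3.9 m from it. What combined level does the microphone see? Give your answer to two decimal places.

At the listener: L_A = 100.3 − 20·log₁₀(9.2) = 81.024 dB; L_B = 93.5 − 20·log₁₀(3.9) = 81.679 dB.
Combined: 10·log₁₀(10^(81.024/10)+10^(81.679/10)) = 84.37 dB SPL.

84.37 dB SPL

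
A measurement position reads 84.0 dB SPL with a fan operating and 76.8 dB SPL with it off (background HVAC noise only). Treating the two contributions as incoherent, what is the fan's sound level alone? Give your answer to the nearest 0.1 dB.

Subtract intensities: L_src = 10·log₁₀(10^(L_total/10) − 10^(L_bg/10)).
L_src = 10·log₁₀(10^(84.0/10) − 10^(76.8/10)) = 10·log₁₀(203300000) = 83.1 dB SPL.

83.1 dB SPL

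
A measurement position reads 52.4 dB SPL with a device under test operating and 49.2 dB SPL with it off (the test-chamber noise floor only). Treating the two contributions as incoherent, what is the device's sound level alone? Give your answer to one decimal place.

49.6 dB SPL

Remove the background by subtracting linear intensities:
L_src = 10·log₁₀(10^(52.4/10) − 10^(49.2/10)) = 10·log₁₀(90600) = 49.6 dB SPL.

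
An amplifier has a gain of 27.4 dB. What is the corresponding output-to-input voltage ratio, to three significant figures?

23.4

Voltage ratio = 10^(dB/20).
10^(27.4/20) = 10^(1.370) = 23.4.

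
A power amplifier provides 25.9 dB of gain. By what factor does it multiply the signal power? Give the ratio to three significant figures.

389

Power ratio = 10^(dB/10).
10^(25.9/10) = 10^(2.590) = 389.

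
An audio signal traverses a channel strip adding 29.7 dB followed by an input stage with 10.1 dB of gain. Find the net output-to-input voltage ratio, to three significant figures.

Net gain = 29.7 + 10.1 = 39.8 dB.
Voltage ratio = 10^(39.8/20) = 97.7.

97.7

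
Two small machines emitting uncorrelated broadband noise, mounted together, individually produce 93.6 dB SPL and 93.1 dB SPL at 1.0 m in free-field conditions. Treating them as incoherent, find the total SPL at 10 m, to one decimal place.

76.4 dB SPL

Combined at 1.0 m: 10·log₁₀(10^(93.6/10)+10^(93.1/10)) = 96.37 dB SPL.
Then apply −20·log₁₀(10/1.0) = -20.00 dB → 76.4 dB SPL.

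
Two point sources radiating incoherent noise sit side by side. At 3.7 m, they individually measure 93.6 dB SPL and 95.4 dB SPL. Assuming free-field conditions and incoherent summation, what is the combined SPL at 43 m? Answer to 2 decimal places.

76.30 dB SPL

Combined at 3.7 m: 10·log₁₀(10^(93.6/10)+10^(95.4/10)) = 97.603 dB SPL.
Then apply −20·log₁₀(43/3.7) = -21.305 dB → 76.30 dB SPL.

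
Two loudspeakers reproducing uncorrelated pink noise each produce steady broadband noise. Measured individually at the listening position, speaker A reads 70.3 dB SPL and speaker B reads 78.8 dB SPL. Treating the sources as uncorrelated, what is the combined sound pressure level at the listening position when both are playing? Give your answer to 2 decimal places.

79.37 dB SPL

Add the sources as powers (linear), then convert back to dB:
L_total = 10·log₁₀(10^(70.3/10) + 10^(78.8/10)) = 10·log₁₀(86570000) = 79.37 dB SPL.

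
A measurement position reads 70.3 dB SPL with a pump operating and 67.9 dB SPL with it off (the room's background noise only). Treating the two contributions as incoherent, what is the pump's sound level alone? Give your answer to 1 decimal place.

Background correction is a power subtraction:
L_src = 10·log₁₀(10^(70.3/10) − 10^(67.9/10)) = 10·log₁₀(4549000) = 66.6 dB SPL.

66.6 dB SPL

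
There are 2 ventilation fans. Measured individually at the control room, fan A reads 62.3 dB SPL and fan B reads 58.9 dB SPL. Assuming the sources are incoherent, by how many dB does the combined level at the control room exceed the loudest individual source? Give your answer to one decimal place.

Uncorrelated sources add in intensity (power), not in dB.
L_total = 10·log₁₀(10^(62.3/10) + 10^(58.9/10)) = 63.93 dB SPL.
Excess over the loudest (62.3 dB): 63.93 − 62.3 = 1.6 dB.

1.6 dB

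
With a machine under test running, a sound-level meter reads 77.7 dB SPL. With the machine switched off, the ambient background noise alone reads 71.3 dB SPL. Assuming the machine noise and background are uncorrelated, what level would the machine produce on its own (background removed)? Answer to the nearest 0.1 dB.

76.6 dB SPL

Subtract intensities: L_src = 10·log₁₀(10^(L_total/10) − 10^(L_bg/10)).
L_src = 10·log₁₀(10^(77.7/10) − 10^(71.3/10)) = 10·log₁₀(45390000) = 76.6 dB SPL.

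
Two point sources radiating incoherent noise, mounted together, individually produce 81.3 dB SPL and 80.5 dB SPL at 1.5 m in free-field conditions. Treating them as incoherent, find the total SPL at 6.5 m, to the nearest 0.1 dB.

Combined at 1.5 m: 10·log₁₀(10^(81.3/10)+10^(80.5/10)) = 83.93 dB SPL.
Then apply −20·log₁₀(6.5/1.5) = -12.74 dB → 71.2 dB SPL.

71.2 dB SPL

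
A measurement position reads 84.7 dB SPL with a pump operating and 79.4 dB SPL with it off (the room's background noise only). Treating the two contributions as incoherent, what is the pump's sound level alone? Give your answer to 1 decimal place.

83.2 dB SPL

Remove the background by subtracting linear intensities:
L_src = 10·log₁₀(10^(84.7/10) − 10^(79.4/10)) = 10·log₁₀(208000000) = 83.2 dB SPL.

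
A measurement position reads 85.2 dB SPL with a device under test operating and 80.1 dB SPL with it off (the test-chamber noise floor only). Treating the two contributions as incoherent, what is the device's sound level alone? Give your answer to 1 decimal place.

83.6 dB SPL

Subtract intensities: L_src = 10·log₁₀(10^(L_total/10) − 10^(L_bg/10)).
L_src = 10·log₁₀(10^(85.2/10) − 10^(80.1/10)) = 10·log₁₀(228800000) = 83.6 dB SPL.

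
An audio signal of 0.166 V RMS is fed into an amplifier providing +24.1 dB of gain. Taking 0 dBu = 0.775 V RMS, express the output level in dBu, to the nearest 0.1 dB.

Input level: 20·log₁₀(0.166/0.775) = -13.38 dBu.
Output: -13.38 + 24.1 = +10.7 dBu.

+10.7 dBu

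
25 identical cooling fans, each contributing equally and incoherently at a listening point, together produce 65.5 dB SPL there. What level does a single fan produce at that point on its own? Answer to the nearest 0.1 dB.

51.5 dB SPL

25 equal incoherent sources add 10·log₁₀(25) = 13.98 dB over one source.
L_one = 65.5 − 13.98 = 51.5 dB SPL.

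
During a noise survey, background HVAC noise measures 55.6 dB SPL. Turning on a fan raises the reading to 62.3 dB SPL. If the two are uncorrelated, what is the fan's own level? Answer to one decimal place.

61.3 dB SPL

Background correction is a power subtraction:
L_src = 10·log₁₀(10^(62.3/10) − 10^(55.6/10)) = 10·log₁₀(1335000) = 61.3 dB SPL.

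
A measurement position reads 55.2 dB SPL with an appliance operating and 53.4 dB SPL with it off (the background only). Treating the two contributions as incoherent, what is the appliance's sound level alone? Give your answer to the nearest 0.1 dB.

Subtract intensities: L_src = 10·log₁₀(10^(L_total/10) − 10^(L_bg/10)).
L_src = 10·log₁₀(10^(55.2/10) − 10^(53.4/10)) = 10·log₁₀(112400) = 50.5 dB SPL.

50.5 dB SPL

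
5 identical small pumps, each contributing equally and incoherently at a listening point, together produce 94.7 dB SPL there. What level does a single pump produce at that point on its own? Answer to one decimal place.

5 equal incoherent sources add 10·log₁₀(5) = 6.99 dB over one source.
L_one = 94.7 − 6.99 = 87.7 dB SPL.

87.7 dB SPL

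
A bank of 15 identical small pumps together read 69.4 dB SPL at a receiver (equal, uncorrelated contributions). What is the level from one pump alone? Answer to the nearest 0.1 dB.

57.6 dB SPL

15 equal incoherent sources add 10·log₁₀(15) = 11.76 dB over one source.
L_one = 69.4 − 11.76 = 57.6 dB SPL.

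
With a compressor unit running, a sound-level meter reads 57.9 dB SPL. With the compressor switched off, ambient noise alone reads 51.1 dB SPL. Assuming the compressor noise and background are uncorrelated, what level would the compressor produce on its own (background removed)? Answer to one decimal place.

Background correction is a power subtraction:
L_src = 10·log₁₀(10^(57.9/10) − 10^(51.1/10)) = 10·log₁₀(487800) = 56.9 dB SPL.

56.9 dB SPL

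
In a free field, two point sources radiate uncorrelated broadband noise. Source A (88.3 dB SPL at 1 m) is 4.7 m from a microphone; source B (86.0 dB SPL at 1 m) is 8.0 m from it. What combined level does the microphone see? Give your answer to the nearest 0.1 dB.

At the listener: L_A = 88.3 − 20·log₁₀(4.7) = 74.86 dB; L_B = 86.0 − 20·log₁₀(8.0) = 67.94 dB.
Combined: 10·log₁₀(10^(74.86/10)+10^(67.94/10)) = 75.7 dB SPL.

75.7 dB SPL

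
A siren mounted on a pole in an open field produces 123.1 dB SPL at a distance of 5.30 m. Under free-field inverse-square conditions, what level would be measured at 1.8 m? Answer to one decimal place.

For a point source in a free field, ΔL = −20·log₁₀(d₂/d₁).
ΔL = −20·log₁₀(1.8/5.30) = 9.38 dB, so L₂ = 123.1 + (9.38) = 132.5 dB SPL.

132.5 dB SPL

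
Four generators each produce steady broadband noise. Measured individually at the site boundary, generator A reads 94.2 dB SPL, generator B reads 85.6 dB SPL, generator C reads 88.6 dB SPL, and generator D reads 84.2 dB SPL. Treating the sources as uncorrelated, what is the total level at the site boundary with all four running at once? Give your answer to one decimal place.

96.0 dB SPL

Add the sources as powers (linear), then convert back to dB:
L_total = 10·log₁₀(10^(94.2/10) + 10^(85.6/10) + 10^(88.6/10) + 10^(84.2/10)) = 10·log₁₀(3981000000) = 96.0 dB SPL.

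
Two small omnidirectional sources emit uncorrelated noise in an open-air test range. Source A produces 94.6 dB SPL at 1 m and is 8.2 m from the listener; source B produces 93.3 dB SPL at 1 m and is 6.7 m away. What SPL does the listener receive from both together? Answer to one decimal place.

At the listener: L_A = 94.6 − 20·log₁₀(8.2) = 76.32 dB; L_B = 93.3 − 20·log₁₀(6.7) = 76.78 dB.
Combined: 10·log₁₀(10^(76.32/10)+10^(76.78/10)) = 79.6 dB SPL.

79.6 dB SPL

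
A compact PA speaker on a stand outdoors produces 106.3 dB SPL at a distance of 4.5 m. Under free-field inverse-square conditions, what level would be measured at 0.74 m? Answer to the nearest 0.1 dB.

122.0 dB SPL

Free-field point source: level drops by 20·log₁₀ of the distance ratio.
ΔL = −20·log₁₀(0.74/4.5) = 15.68 dB, so L₂ = 106.3 + (15.68) = 122.0 dB SPL.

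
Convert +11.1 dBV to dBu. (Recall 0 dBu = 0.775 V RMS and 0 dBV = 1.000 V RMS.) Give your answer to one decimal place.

+13.3 dBu

The offset between the scales is 20·log₁₀(0.775/1.000) = −2.214 dB.
So dBu = +11.1 + 2.214 = +13.3 dBu.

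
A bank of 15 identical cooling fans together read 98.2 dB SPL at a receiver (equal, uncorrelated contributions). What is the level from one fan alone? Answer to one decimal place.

86.4 dB SPL

15 equal incoherent sources add 10·log₁₀(15) = 11.76 dB over one source.
L_one = 98.2 − 11.76 = 86.4 dB SPL.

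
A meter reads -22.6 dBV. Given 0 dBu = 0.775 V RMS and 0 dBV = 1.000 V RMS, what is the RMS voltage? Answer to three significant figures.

V = 1.000 V × 10^(-22.6/20).
= 1.000 × 0.07413 = 0.0741 V.

0.0741 V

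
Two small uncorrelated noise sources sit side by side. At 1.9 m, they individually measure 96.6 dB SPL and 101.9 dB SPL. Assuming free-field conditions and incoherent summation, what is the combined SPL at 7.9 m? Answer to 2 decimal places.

90.65 dB SPL

Combined at 1.9 m: 10·log₁₀(10^(96.6/10)+10^(101.9/10)) = 103.023 dB SPL.
Then apply −20·log₁₀(7.9/1.9) = -12.377 dB → 90.65 dB SPL.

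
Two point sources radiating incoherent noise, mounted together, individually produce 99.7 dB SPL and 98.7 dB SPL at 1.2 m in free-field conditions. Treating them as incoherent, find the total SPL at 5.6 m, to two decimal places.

Combined at 1.2 m: 10·log₁₀(10^(99.7/10)+10^(98.7/10)) = 102.239 dB SPL.
Then apply −20·log₁₀(5.6/1.2) = -13.380 dB → 88.86 dB SPL.

88.86 dB SPL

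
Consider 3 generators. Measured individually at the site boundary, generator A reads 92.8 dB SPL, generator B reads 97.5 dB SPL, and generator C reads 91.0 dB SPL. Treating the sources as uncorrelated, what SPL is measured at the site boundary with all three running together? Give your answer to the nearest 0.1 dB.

Uncorrelated sources add in intensity (power), not in dB.
L_total = 10·log₁₀(10^(92.8/10) + 10^(97.5/10) + 10^(91.0/10)) = 10·log₁₀(8788000000) = 99.4 dB SPL.

99.4 dB SPL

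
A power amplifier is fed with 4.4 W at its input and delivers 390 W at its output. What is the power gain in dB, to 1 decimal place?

19.5 dB

For a power ratio, dB = 10·log₁₀(P₂/P₁).
10·log₁₀(390/4.4) = 10·log₁₀(88.64) = 19.5 dB.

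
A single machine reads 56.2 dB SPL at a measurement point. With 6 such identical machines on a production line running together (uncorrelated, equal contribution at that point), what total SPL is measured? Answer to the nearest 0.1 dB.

64.0 dB SPL

6 equal incoherent sources raise the level by 10·log₁₀(6) = 7.78 dB.
L_total = 56.2 + 7.78 = 64.0 dB SPL.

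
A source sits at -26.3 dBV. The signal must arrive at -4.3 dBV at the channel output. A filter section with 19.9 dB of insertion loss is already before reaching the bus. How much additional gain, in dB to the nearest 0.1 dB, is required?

The required make-up gain is the shortfall in the dB sum.
G = -4.3 − (-26.3) + 19.9 = 41.9 dB.

41.9 dB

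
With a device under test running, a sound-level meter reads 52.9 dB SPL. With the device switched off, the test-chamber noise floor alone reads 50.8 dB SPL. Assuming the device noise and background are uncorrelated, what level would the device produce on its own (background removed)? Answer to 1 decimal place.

Remove the background by subtracting linear intensities:
L_src = 10·log₁₀(10^(52.9/10) − 10^(50.8/10)) = 10·log₁₀(74760) = 48.7 dB SPL.

48.7 dB SPL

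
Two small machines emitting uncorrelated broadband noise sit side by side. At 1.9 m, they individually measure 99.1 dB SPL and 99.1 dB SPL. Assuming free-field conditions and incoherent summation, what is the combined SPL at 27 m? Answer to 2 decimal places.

79.06 dB SPL

Combined at 1.9 m: 10·log₁₀(10^(99.1/10)+10^(99.1/10)) = 102.110 dB SPL.
Then apply −20·log₁₀(27/1.9) = -23.052 dB → 79.06 dB SPL.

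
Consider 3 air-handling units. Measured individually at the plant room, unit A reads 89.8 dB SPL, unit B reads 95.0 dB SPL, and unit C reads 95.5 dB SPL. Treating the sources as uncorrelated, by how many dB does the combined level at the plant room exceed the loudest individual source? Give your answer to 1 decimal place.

3.3 dB

Incoherent sources sum as intensities:
L_total = 10·log₁₀(10^(89.8/10) + 10^(95.0/10) + 10^(95.5/10)) = 98.85 dB SPL.
Excess over the loudest (95.5 dB): 98.85 − 95.5 = 3.3 dB.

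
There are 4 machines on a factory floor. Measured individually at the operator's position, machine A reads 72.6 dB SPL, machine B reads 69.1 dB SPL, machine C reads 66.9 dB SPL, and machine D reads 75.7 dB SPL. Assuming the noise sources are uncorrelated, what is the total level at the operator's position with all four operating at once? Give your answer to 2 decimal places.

Add the sources as powers (linear), then convert back to dB:
L_total = 10·log₁₀(10^(72.6/10) + 10^(69.1/10) + 10^(66.9/10) + 10^(75.7/10)) = 10·log₁₀(68380000) = 78.35 dB SPL.

78.35 dB SPL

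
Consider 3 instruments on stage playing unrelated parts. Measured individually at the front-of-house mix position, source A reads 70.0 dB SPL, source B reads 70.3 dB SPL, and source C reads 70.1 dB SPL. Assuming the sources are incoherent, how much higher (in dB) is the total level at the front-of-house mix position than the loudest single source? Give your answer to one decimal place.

4.6 dB

Incoherent sources sum as intensities:
L_total = 10·log₁₀(10^(70.0/10) + 10^(70.3/10) + 10^(70.1/10)) = 74.91 dB SPL.
Excess over the loudest (70.3 dB): 74.91 − 70.3 = 4.6 dB.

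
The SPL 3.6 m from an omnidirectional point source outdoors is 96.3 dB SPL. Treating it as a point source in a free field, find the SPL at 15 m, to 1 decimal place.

Free-field point source: level drops by 20·log₁₀ of the distance ratio.
ΔL = −20·log₁₀(15/3.6) = -12.40 dB, so L₂ = 96.3 + (-12.40) = 83.9 dB SPL.

83.9 dB SPL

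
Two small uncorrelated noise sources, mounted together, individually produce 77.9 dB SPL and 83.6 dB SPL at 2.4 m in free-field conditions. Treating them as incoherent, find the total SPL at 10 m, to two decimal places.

Combined at 2.4 m: 10·log₁₀(10^(77.9/10)+10^(83.6/10)) = 84.635 dB SPL.
Then apply −20·log₁₀(10/2.4) = -12.396 dB → 72.24 dB SPL.

72.24 dB SPL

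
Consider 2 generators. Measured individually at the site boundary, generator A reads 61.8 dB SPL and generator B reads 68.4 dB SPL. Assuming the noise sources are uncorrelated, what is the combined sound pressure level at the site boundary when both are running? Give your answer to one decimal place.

69.3 dB SPL

Incoherent sources sum as intensities:
L_total = 10·log₁₀(10^(61.8/10) + 10^(68.4/10)) = 10·log₁₀(8432000) = 69.3 dB SPL.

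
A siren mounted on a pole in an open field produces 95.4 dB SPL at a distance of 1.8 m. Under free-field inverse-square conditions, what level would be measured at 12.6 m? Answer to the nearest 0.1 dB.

Inverse-square spreading gives ΔL = −20·log₁₀(d₂/d₁).
ΔL = −20·log₁₀(12.6/1.8) = -16.90 dB, so L₂ = 95.4 + (-16.90) = 78.5 dB SPL.

78.5 dB SPL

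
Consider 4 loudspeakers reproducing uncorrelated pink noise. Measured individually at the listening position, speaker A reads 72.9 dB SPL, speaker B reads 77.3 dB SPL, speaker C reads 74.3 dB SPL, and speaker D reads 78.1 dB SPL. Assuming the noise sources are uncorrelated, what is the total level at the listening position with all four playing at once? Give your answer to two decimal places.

Uncorrelated sources add in intensity (power), not in dB.
L_total = 10·log₁₀(10^(72.9/10) + 10^(77.3/10) + 10^(74.3/10) + 10^(78.1/10)) = 10·log₁₀(164700000) = 82.17 dB SPL.

82.17 dB SPL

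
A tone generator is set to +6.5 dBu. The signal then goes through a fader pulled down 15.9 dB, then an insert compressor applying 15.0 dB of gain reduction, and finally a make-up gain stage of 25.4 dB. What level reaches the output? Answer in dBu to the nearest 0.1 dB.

Gain stages sum in dB:
+6.5 − 15.9 − 15.0 + 25.4 = +1.0 dBu.

+1.0 dBu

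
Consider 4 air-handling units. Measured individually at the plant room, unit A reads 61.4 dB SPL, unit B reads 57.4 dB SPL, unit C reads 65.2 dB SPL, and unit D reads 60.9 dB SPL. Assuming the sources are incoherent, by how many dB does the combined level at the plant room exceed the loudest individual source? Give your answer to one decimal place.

Incoherent sources sum as intensities:
L_total = 10·log₁₀(10^(61.4/10) + 10^(57.4/10) + 10^(65.2/10) + 10^(60.9/10)) = 68.11 dB SPL.
Excess over the loudest (65.2 dB): 68.11 − 65.2 = 2.9 dB.

2.9 dB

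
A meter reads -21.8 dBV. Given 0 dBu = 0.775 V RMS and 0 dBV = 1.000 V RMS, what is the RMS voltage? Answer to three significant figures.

V = 1.000 V × 10^(-21.8/20).
= 1.000 × 0.08128 = 0.0813 V.

0.0813 V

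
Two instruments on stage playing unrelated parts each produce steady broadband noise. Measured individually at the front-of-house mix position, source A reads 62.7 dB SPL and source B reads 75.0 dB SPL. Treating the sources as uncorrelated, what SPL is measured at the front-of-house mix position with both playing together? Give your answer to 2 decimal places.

75.25 dB SPL

Uncorrelated sources add in intensity (power), not in dB.
L_total = 10·log₁₀(10^(62.7/10) + 10^(75.0/10)) = 10·log₁₀(33480000) = 75.25 dB SPL.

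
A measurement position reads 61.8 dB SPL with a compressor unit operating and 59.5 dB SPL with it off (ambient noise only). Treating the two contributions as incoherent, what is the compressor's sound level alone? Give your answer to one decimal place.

Subtract intensities: L_src = 10·log₁₀(10^(L_total/10) − 10^(L_bg/10)).
L_src = 10·log₁₀(10^(61.8/10) − 10^(59.5/10)) = 10·log₁₀(622300) = 57.9 dB SPL.

57.9 dB SPL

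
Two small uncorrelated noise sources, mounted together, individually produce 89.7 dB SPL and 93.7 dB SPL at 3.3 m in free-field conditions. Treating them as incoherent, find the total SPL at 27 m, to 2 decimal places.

76.90 dB SPL

Combined at 3.3 m: 10·log₁₀(10^(89.7/10)+10^(93.7/10)) = 95.155 dB SPL.
Then apply −20·log₁₀(27/3.3) = -18.257 dB → 76.90 dB SPL.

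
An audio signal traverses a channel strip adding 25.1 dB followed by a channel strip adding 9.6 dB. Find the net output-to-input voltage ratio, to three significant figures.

54.3

Net gain = 25.1 + 9.6 = 34.7 dB.
Voltage ratio = 10^(34.7/20) = 54.3.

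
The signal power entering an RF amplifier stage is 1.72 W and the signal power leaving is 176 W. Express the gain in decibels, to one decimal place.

20.1 dB

Power is a power quantity, so gain = 10·log₁₀(P_out/P_in).
10·log₁₀(176/1.72) = 10·log₁₀(102.3) = 20.1 dB.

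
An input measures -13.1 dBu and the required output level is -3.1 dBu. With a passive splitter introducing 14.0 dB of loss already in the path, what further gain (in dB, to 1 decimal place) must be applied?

24.0 dB

The required make-up gain is the shortfall in the dB sum.
G = -3.1 − (-13.1) + 14.0 = 24.0 dB.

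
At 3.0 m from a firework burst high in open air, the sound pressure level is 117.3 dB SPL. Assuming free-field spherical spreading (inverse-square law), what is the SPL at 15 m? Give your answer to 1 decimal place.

Free-field point source: level drops by 20·log₁₀ of the distance ratio.
ΔL = −20·log₁₀(15/3.0) = -13.98 dB, so L₂ = 117.3 + (-13.98) = 103.3 dB SPL.

103.3 dB SPL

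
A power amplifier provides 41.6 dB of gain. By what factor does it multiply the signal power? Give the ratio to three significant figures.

Power ratio = 10^(dB/10).
10^(41.6/10) = 10^(4.160) = 14500.

14500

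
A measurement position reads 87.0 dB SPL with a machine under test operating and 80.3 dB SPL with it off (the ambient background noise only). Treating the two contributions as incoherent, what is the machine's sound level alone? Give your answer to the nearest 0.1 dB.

Subtract intensities: L_src = 10·log₁₀(10^(L_total/10) − 10^(L_bg/10)).
L_src = 10·log₁₀(10^(87.0/10) − 10^(80.3/10)) = 10·log₁₀(394000000) = 86.0 dB SPL.

86.0 dB SPL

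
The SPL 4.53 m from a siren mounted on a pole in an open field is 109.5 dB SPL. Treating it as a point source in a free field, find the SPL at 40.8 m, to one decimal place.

90.4 dB SPL

Free-field point source: level drops by 20·log₁₀ of the distance ratio.
ΔL = −20·log₁₀(40.8/4.53) = -19.09 dB, so L₂ = 109.5 + (-19.09) = 90.4 dB SPL.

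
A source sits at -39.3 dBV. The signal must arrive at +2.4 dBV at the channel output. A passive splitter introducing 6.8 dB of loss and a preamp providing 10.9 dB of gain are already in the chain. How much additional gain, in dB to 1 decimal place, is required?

The required make-up gain is the shortfall in the dB sum.
G = +2.4 − (-39.3) + 6.8 − 10.9 = 37.6 dB.

37.6 dB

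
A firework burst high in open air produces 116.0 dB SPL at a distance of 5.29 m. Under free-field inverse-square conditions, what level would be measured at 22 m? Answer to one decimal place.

103.6 dB SPL

For a point source in a free field, ΔL = −20·log₁₀(d₂/d₁).
ΔL = −20·log₁₀(22/5.29) = -12.38 dB, so L₂ = 116.0 + (-12.38) = 103.6 dB SPL.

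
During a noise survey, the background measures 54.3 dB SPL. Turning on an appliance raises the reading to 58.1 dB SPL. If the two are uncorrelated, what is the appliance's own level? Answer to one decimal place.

Background correction is a power subtraction:
L_src = 10·log₁₀(10^(58.1/10) − 10^(54.3/10)) = 10·log₁₀(376500) = 55.8 dB SPL.

55.8 dB SPL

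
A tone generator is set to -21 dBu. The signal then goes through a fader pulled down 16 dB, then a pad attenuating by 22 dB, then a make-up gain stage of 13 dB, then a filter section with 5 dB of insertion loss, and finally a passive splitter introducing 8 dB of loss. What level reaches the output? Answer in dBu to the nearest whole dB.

Cascaded gains and losses add directly in dB.
-21 − 16 − 22 + 13 − 5 − 8 = -59 dBu.

-59 dBu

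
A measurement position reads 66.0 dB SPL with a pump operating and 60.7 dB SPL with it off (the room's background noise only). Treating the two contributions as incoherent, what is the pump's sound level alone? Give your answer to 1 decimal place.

Background correction is a power subtraction:
L_src = 10·log₁₀(10^(66.0/10) − 10^(60.7/10)) = 10·log₁₀(2806000) = 64.5 dB SPL.

64.5 dB SPL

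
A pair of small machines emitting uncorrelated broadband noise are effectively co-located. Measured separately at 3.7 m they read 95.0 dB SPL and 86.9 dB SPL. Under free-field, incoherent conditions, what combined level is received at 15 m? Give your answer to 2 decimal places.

Combined at 3.7 m: 10·log₁₀(10^(95.0/10)+10^(86.9/10)) = 95.625 dB SPL.
Then apply −20·log₁₀(15/3.7) = -12.158 dB → 83.47 dB SPL.

83.47 dB SPL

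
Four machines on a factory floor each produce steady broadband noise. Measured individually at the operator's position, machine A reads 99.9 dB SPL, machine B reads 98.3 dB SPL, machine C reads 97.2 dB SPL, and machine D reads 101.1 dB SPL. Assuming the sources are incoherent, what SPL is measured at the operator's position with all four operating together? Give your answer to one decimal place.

Incoherent sources sum as intensities:
L_total = 10·log₁₀(10^(99.9/10) + 10^(98.3/10) + 10^(97.2/10) + 10^(101.1/10)) = 10·log₁₀(34664000000) = 105.4 dB SPL.

105.4 dB SPL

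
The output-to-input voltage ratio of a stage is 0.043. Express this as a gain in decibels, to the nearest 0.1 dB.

Voltage is an amplitude quantity, so gain = 20·log₁₀(V_out/V_in).
20·log₁₀(0.043) = -27.3 dB.

-27.3 dB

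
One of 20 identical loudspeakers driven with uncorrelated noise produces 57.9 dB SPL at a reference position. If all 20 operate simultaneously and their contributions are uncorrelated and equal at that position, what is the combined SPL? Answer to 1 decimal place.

20 equal incoherent sources raise the level by 10·log₁₀(20) = 13.01 dB.
L_total = 57.9 + 13.01 = 70.9 dB SPL.

70.9 dB SPL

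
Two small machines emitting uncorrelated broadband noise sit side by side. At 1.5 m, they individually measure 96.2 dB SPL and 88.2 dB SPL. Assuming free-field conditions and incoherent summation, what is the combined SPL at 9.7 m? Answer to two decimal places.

Combined at 1.5 m: 10·log₁₀(10^(96.2/10)+10^(88.2/10)) = 96.839 dB SPL.
Then apply −20·log₁₀(9.7/1.5) = -16.214 dB → 80.63 dB SPL.

80.63 dB SPL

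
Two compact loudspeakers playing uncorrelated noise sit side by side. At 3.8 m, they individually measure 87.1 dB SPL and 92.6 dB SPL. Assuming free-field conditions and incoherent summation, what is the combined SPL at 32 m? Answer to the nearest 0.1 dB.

Combined at 3.8 m: 10·log₁₀(10^(87.1/10)+10^(92.6/10)) = 93.68 dB SPL.
Then apply −20·log₁₀(32/3.8) = -18.51 dB → 75.2 dB SPL.

75.2 dB SPL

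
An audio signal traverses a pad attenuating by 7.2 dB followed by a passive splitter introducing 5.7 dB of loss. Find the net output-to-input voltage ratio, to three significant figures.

0.226

Net gain = (−7.2) + (−5.7) = -12.9 dB.
Voltage ratio = 10^(-12.9/20) = 0.226.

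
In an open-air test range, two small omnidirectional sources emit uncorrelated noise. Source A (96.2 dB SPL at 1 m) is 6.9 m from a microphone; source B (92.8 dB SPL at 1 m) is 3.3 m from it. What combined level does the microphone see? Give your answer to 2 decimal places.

84.19 dB SPL

At the listener: L_A = 96.2 − 20·log₁₀(6.9) = 79.423 dB; L_B = 92.8 − 20·log₁₀(3.3) = 82.430 dB.
Combined: 10·log₁₀(10^(79.423/10)+10^(82.430/10)) = 84.19 dB SPL.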